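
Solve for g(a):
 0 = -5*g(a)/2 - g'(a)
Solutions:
 g(a) = C1*exp(-5*a/2)


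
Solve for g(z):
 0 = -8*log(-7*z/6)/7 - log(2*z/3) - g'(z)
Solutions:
 g(z) = C1 - 15*z*log(z)/7 + z*(-8*log(7)/7 + log(6)/7 + 15/7 + 2*log(3) - 8*I*pi/7)


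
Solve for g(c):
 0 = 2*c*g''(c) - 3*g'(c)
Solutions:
 g(c) = C1 + C2*c^(5/2)


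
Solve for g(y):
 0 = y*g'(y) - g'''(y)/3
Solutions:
 g(y) = C1 + Integral(C2*airyai(3^(1/3)*y) + C3*airybi(3^(1/3)*y), y)


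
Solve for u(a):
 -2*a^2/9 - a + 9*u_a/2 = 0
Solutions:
 u(a) = C1 + 4*a^3/243 + a^2/9


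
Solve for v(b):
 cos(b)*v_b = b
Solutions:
 v(b) = C1 + Integral(b/cos(b), b)


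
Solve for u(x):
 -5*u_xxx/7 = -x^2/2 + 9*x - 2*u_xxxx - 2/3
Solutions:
 u(x) = C1 + C2*x + C3*x^2 + C4*exp(5*x/14) + 7*x^5/600 - 217*x^4/600 - 4382*x^3/1125


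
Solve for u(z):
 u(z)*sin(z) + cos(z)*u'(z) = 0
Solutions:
 u(z) = C1*cos(z)


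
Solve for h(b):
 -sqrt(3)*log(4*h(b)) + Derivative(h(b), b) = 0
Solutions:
 -sqrt(3)*Integral(1/(log(_y) + 2*log(2)), (_y, h(b)))/3 = C1 - b


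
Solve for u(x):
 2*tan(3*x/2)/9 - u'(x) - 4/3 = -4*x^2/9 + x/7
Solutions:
 u(x) = C1 + 4*x^3/27 - x^2/14 - 4*x/3 - 4*log(cos(3*x/2))/27


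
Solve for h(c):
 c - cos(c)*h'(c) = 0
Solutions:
 h(c) = C1 + Integral(c/cos(c), c)


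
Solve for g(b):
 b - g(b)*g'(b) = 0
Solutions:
 g(b) = -sqrt(C1 + b^2)
 g(b) = sqrt(C1 + b^2)


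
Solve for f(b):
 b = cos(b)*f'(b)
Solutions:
 f(b) = C1 + Integral(b/cos(b), b)


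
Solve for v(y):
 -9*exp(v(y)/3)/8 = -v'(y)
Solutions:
 v(y) = 3*log(-1/(C1 + 9*y)) + 3*log(24)


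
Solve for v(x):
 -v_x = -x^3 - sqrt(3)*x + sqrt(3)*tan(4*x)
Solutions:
 v(x) = C1 + x^4/4 + sqrt(3)*x^2/2 + sqrt(3)*log(cos(4*x))/4


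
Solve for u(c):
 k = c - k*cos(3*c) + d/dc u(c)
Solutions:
 u(c) = C1 - c^2/2 + c*k + k*sin(3*c)/3


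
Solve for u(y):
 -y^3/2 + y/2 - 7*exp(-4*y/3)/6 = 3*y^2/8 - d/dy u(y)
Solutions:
 u(y) = C1 + y^4/8 + y^3/8 - y^2/4 - 7*exp(-4*y/3)/8


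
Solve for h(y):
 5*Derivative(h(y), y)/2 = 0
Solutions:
 h(y) = C1


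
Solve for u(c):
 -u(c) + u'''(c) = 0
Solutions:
 u(c) = C3*exp(c) + (C1*sin(sqrt(3)*c/2) + C2*cos(sqrt(3)*c/2))*exp(-c/2)


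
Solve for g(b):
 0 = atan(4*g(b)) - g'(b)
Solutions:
 Integral(1/atan(4*_y), (_y, g(b))) = C1 + b


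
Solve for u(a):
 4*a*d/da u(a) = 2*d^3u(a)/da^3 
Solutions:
 u(a) = C1 + Integral(C2*airyai(2^(1/3)*a) + C3*airybi(2^(1/3)*a), a)


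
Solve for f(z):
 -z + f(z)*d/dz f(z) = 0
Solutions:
 f(z) = -sqrt(C1 + z^2)
 f(z) = sqrt(C1 + z^2)


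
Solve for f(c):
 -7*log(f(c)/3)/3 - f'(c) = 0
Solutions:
 -3*Integral(1/(-log(_y) + log(3)), (_y, f(c)))/7 = C1 - c


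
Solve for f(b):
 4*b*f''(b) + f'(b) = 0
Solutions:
 f(b) = C1 + C2*b^(3/4)


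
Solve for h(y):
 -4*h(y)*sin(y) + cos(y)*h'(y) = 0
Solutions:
 h(y) = C1/cos(y)^4


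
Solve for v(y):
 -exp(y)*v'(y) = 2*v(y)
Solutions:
 v(y) = C1*exp(2*exp(-y))


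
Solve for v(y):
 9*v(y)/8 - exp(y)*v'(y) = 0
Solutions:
 v(y) = C1*exp(-9*exp(-y)/8)


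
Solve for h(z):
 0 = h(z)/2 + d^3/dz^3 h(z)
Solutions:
 h(z) = C3*exp(-2^(2/3)*z/2) + (C1*sin(2^(2/3)*sqrt(3)*z/4) + C2*cos(2^(2/3)*sqrt(3)*z/4))*exp(2^(2/3)*z/4)


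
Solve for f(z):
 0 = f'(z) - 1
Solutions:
 f(z) = C1 + z


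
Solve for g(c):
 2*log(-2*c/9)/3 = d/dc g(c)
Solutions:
 g(c) = C1 + 2*c*log(-c)/3 + 2*c*(-2*log(3) - 1 + log(2))/3


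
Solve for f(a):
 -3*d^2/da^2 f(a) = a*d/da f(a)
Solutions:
 f(a) = C1 + C2*erf(sqrt(6)*a/6)


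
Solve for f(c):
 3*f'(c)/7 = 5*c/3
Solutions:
 f(c) = C1 + 35*c^2/18


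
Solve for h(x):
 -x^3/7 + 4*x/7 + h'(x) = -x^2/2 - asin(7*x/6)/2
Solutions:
 h(x) = C1 + x^4/28 - x^3/6 - 2*x^2/7 - x*asin(7*x/6)/2 - sqrt(36 - 49*x^2)/14


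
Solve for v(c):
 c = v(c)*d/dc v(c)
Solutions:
 v(c) = -sqrt(C1 + c^2)
 v(c) = sqrt(C1 + c^2)


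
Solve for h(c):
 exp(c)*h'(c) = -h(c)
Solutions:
 h(c) = C1*exp(exp(-c))


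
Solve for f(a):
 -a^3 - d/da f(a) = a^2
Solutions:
 f(a) = C1 - a^4/4 - a^3/3


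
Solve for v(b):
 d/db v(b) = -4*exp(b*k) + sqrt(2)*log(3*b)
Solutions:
 v(b) = C1 + sqrt(2)*b*log(b) + sqrt(2)*b*(-1 + log(3)) + Piecewise((-4*exp(b*k)/k, Ne(k, 0)), (-4*b, True))


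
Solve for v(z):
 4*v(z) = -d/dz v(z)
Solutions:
 v(z) = C1*exp(-4*z)


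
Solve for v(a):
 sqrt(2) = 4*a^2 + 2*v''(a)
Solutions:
 v(a) = C1 + C2*a - a^4/6 + sqrt(2)*a^2/4


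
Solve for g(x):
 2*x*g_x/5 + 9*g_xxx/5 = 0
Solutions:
 g(x) = C1 + Integral(C2*airyai(-6^(1/3)*x/3) + C3*airybi(-6^(1/3)*x/3), x)


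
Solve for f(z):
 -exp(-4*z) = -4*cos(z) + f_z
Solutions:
 f(z) = C1 + 4*sin(z) + exp(-4*z)/4


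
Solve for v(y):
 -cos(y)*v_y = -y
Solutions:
 v(y) = C1 + Integral(y/cos(y), y)


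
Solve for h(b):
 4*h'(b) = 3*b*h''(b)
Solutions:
 h(b) = C1 + C2*b^(7/3)


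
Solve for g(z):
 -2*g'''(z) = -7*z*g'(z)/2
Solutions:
 g(z) = C1 + Integral(C2*airyai(14^(1/3)*z/2) + C3*airybi(14^(1/3)*z/2), z)


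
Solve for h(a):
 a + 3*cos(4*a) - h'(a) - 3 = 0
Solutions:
 h(a) = C1 + a^2/2 - 3*a + 3*sin(4*a)/4


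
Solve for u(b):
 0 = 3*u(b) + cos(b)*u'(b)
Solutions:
 u(b) = C1*(sin(b) - 1)^(3/2)/(sin(b) + 1)^(3/2)


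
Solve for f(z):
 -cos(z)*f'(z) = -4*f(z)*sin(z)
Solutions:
 f(z) = C1/cos(z)^4


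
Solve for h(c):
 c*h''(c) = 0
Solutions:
 h(c) = C1 + C2*c


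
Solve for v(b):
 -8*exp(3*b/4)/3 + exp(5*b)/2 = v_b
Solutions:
 v(b) = C1 - 32*exp(3*b/4)/9 + exp(5*b)/10


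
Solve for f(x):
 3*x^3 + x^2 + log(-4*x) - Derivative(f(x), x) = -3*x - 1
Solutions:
 f(x) = C1 + 3*x^4/4 + x^3/3 + 3*x^2/2 + x*log(-x) + 2*x*log(2)


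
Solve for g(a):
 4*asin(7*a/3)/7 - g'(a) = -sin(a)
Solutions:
 g(a) = C1 + 4*a*asin(7*a/3)/7 + 4*sqrt(9 - 49*a^2)/49 - cos(a)


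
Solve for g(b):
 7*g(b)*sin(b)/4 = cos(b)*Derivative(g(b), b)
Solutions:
 g(b) = C1/cos(b)^(7/4)


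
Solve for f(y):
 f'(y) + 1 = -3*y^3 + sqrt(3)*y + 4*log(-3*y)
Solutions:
 f(y) = C1 - 3*y^4/4 + sqrt(3)*y^2/2 + 4*y*log(-y) + y*(-5 + 4*log(3))


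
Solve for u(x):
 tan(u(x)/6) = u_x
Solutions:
 u(x) = -6*asin(C1*exp(x/6)) + 6*pi
 u(x) = 6*asin(C1*exp(x/6))


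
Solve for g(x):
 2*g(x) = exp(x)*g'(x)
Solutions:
 g(x) = C1*exp(-2*exp(-x))


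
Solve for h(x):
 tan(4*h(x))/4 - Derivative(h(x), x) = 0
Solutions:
 h(x) = -asin(C1*exp(x))/4 + pi/4
 h(x) = asin(C1*exp(x))/4


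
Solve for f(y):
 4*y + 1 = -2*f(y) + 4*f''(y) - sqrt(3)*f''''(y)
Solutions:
 f(y) = C1*exp(-sqrt(3)*y*sqrt(-sqrt(6)*sqrt(2 - sqrt(3)) + 2*sqrt(3))/3) + C2*exp(sqrt(3)*y*sqrt(-sqrt(6)*sqrt(2 - sqrt(3)) + 2*sqrt(3))/3) + C3*exp(-sqrt(3)*y*sqrt(sqrt(6)*sqrt(2 - sqrt(3)) + 2*sqrt(3))/3) + C4*exp(sqrt(3)*y*sqrt(sqrt(6)*sqrt(2 - sqrt(3)) + 2*sqrt(3))/3) - 2*y - 1/2


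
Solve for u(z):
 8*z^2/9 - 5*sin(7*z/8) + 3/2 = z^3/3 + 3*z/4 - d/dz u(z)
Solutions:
 u(z) = C1 + z^4/12 - 8*z^3/27 + 3*z^2/8 - 3*z/2 - 40*cos(7*z/8)/7


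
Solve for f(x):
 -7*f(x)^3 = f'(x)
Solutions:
 f(x) = -sqrt(2)*sqrt(-1/(C1 - 7*x))/2
 f(x) = sqrt(2)*sqrt(-1/(C1 - 7*x))/2


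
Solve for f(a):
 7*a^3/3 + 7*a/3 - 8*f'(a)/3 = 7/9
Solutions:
 f(a) = C1 + 7*a^4/32 + 7*a^2/16 - 7*a/24


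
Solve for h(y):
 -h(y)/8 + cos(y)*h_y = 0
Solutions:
 h(y) = C1*(sin(y) + 1)^(1/16)/(sin(y) - 1)^(1/16)


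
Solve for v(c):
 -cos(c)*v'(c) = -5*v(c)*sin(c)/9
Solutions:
 v(c) = C1/cos(c)^(5/9)


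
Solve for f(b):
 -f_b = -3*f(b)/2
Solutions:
 f(b) = C1*exp(3*b/2)


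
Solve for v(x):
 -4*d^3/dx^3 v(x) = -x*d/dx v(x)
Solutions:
 v(x) = C1 + Integral(C2*airyai(2^(1/3)*x/2) + C3*airybi(2^(1/3)*x/2), x)


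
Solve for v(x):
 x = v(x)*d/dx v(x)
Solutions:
 v(x) = -sqrt(C1 + x^2)
 v(x) = sqrt(C1 + x^2)


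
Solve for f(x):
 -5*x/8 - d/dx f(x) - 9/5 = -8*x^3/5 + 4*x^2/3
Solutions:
 f(x) = C1 + 2*x^4/5 - 4*x^3/9 - 5*x^2/16 - 9*x/5


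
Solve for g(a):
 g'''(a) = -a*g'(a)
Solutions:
 g(a) = C1 + Integral(C2*airyai(-a) + C3*airybi(-a), a)


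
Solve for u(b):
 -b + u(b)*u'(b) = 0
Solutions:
 u(b) = -sqrt(C1 + b^2)
 u(b) = sqrt(C1 + b^2)


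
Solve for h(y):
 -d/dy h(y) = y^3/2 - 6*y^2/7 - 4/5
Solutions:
 h(y) = C1 - y^4/8 + 2*y^3/7 + 4*y/5


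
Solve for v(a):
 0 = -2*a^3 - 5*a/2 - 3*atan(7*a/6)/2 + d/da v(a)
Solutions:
 v(a) = C1 + a^4/2 + 5*a^2/4 + 3*a*atan(7*a/6)/2 - 9*log(49*a^2 + 36)/14


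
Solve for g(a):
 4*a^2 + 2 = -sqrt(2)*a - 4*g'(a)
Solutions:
 g(a) = C1 - a^3/3 - sqrt(2)*a^2/8 - a/2


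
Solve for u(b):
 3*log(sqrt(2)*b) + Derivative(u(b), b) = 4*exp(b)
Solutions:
 u(b) = C1 - 3*b*log(b) + b*(3 - 3*log(2)/2) + 4*exp(b)


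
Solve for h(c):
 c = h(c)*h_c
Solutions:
 h(c) = -sqrt(C1 + c^2)
 h(c) = sqrt(C1 + c^2)


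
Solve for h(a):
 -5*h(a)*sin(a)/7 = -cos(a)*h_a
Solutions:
 h(a) = C1/cos(a)^(5/7)


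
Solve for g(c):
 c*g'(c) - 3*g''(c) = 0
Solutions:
 g(c) = C1 + C2*erfi(sqrt(6)*c/6)


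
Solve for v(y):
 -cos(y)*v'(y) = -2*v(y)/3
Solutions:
 v(y) = C1*(sin(y) + 1)^(1/3)/(sin(y) - 1)^(1/3)


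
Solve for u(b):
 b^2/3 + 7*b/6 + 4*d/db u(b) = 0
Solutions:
 u(b) = C1 - b^3/36 - 7*b^2/48


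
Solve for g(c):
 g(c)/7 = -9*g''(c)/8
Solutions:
 g(c) = C1*sin(2*sqrt(14)*c/21) + C2*cos(2*sqrt(14)*c/21)


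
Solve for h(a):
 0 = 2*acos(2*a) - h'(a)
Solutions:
 h(a) = C1 + 2*a*acos(2*a) - sqrt(1 - 4*a^2)


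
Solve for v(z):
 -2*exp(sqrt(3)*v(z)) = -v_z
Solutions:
 v(z) = sqrt(3)*(2*log(-1/(C1 + 2*z)) - log(3))/6


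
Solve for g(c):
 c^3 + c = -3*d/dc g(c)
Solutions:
 g(c) = C1 - c^4/12 - c^2/6


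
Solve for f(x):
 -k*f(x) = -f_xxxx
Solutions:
 f(x) = C1*exp(-k^(1/4)*x) + C2*exp(k^(1/4)*x) + C3*exp(-I*k^(1/4)*x) + C4*exp(I*k^(1/4)*x)


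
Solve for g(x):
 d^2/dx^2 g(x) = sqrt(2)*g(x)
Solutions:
 g(x) = C1*exp(-2^(1/4)*x) + C2*exp(2^(1/4)*x)


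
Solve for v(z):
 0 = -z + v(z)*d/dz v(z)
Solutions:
 v(z) = -sqrt(C1 + z^2)
 v(z) = sqrt(C1 + z^2)


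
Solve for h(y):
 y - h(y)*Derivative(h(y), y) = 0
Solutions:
 h(y) = -sqrt(C1 + y^2)
 h(y) = sqrt(C1 + y^2)


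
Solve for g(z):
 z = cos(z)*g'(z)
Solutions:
 g(z) = C1 + Integral(z/cos(z), z)


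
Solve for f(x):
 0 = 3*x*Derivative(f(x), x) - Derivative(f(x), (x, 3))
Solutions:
 f(x) = C1 + Integral(C2*airyai(3^(1/3)*x) + C3*airybi(3^(1/3)*x), x)


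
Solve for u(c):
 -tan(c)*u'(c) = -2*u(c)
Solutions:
 u(c) = C1*sin(c)^2


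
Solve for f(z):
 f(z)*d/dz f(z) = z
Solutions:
 f(z) = -sqrt(C1 + z^2)
 f(z) = sqrt(C1 + z^2)


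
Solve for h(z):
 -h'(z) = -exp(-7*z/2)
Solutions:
 h(z) = C1 - 2*exp(-7*z/2)/7


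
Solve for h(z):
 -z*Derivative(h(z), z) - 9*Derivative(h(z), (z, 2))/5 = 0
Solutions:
 h(z) = C1 + C2*erf(sqrt(10)*z/6)


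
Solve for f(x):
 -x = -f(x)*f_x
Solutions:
 f(x) = -sqrt(C1 + x^2)
 f(x) = sqrt(C1 + x^2)


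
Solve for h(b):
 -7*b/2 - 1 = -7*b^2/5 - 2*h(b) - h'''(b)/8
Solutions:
 h(b) = C3*exp(-2*2^(1/3)*b) - 7*b^2/10 + 7*b/4 + (C1*sin(2^(1/3)*sqrt(3)*b) + C2*cos(2^(1/3)*sqrt(3)*b))*exp(2^(1/3)*b) + 1/2


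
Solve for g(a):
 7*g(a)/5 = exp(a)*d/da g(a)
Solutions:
 g(a) = C1*exp(-7*exp(-a)/5)


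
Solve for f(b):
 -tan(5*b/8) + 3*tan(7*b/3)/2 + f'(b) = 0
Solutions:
 f(b) = C1 - 8*log(cos(5*b/8))/5 + 9*log(cos(7*b/3))/14


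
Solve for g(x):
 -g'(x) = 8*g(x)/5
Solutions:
 g(x) = C1*exp(-8*x/5)


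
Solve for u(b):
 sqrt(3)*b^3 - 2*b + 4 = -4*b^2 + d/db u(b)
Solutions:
 u(b) = C1 + sqrt(3)*b^4/4 + 4*b^3/3 - b^2 + 4*b


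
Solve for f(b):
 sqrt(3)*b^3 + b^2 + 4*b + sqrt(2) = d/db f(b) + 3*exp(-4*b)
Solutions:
 f(b) = C1 + sqrt(3)*b^4/4 + b^3/3 + 2*b^2 + sqrt(2)*b + 3*exp(-4*b)/4


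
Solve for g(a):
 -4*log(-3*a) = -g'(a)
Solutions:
 g(a) = C1 + 4*a*log(-a) + 4*a*(-1 + log(3))


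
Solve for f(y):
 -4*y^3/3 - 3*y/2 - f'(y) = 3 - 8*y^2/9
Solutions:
 f(y) = C1 - y^4/3 + 8*y^3/27 - 3*y^2/4 - 3*y


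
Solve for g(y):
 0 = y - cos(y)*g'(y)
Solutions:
 g(y) = C1 + Integral(y/cos(y), y)


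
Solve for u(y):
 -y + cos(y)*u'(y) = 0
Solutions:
 u(y) = C1 + Integral(y/cos(y), y)


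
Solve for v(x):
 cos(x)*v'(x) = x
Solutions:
 v(x) = C1 + Integral(x/cos(x), x)


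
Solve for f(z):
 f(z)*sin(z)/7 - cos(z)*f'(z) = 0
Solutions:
 f(z) = C1/cos(z)^(1/7)


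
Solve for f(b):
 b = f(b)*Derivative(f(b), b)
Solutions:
 f(b) = -sqrt(C1 + b^2)
 f(b) = sqrt(C1 + b^2)


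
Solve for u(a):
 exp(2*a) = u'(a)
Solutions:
 u(a) = C1 + exp(2*a)/2


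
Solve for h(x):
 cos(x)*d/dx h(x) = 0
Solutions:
 h(x) = C1


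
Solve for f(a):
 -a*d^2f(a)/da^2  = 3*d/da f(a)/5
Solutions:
 f(a) = C1 + C2*a^(2/5)


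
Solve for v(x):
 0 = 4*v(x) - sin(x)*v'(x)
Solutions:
 v(x) = C1*(cos(x)^2 - 2*cos(x) + 1)/(cos(x)^2 + 2*cos(x) + 1)


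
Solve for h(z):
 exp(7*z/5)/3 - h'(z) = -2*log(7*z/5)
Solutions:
 h(z) = C1 + 2*z*log(z) + 2*z*(-log(5) - 1 + log(7)) + 5*exp(7*z/5)/21


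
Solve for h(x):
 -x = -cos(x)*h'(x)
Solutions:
 h(x) = C1 + Integral(x/cos(x), x)


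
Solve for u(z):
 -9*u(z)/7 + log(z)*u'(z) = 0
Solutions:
 u(z) = C1*exp(9*li(z)/7)


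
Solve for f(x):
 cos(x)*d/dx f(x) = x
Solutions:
 f(x) = C1 + Integral(x/cos(x), x)


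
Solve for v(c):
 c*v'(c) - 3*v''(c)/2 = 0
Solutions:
 v(c) = C1 + C2*erfi(sqrt(3)*c/3)


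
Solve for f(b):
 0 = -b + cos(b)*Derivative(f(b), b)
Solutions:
 f(b) = C1 + Integral(b/cos(b), b)


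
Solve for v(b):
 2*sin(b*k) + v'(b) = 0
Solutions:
 v(b) = C1 + 2*cos(b*k)/k


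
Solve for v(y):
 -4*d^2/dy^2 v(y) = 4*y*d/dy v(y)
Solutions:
 v(y) = C1 + C2*erf(sqrt(2)*y/2)


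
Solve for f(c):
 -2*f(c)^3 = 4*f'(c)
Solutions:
 f(c) = -sqrt(-1/(C1 - c))
 f(c) = sqrt(-1/(C1 - c))


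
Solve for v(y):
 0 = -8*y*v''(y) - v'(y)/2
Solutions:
 v(y) = C1 + C2*y^(15/16)


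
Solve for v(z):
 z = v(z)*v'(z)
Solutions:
 v(z) = -sqrt(C1 + z^2)
 v(z) = sqrt(C1 + z^2)


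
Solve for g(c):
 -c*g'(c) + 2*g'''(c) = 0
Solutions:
 g(c) = C1 + Integral(C2*airyai(2^(2/3)*c/2) + C3*airybi(2^(2/3)*c/2), c)


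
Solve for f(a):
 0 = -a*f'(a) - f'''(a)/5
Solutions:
 f(a) = C1 + Integral(C2*airyai(-5^(1/3)*a) + C3*airybi(-5^(1/3)*a), a)


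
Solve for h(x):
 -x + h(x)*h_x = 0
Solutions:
 h(x) = -sqrt(C1 + x^2)
 h(x) = sqrt(C1 + x^2)


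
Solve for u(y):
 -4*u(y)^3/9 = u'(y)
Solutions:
 u(y) = -3*sqrt(2)*sqrt(-1/(C1 - 4*y))/2
 u(y) = 3*sqrt(2)*sqrt(-1/(C1 - 4*y))/2


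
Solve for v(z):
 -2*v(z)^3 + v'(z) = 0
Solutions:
 v(z) = -sqrt(2)*sqrt(-1/(C1 + 2*z))/2
 v(z) = sqrt(2)*sqrt(-1/(C1 + 2*z))/2


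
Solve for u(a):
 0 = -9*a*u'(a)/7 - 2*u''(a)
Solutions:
 u(a) = C1 + C2*erf(3*sqrt(7)*a/14)


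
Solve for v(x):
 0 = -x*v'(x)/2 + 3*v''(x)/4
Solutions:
 v(x) = C1 + C2*erfi(sqrt(3)*x/3)


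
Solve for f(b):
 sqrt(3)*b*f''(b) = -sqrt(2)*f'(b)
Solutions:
 f(b) = C1 + C2*b^(1 - sqrt(6)/3)


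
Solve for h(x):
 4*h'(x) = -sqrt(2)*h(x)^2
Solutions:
 h(x) = 4/(C1 + sqrt(2)*x)


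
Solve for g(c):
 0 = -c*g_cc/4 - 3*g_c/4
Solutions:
 g(c) = C1 + C2/c^2


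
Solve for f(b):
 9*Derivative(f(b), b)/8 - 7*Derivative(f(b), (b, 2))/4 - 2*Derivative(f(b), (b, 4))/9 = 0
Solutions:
 f(b) = C1 + C2*exp(6^(1/3)*b*(-(27 + sqrt(2787))^(1/3) + 7*6^(1/3)/(27 + sqrt(2787))^(1/3))/8)*sin(2^(1/3)*3^(1/6)*b*(21*2^(1/3)/(27 + sqrt(2787))^(1/3) + 3^(2/3)*(27 + sqrt(2787))^(1/3))/8) + C3*exp(6^(1/3)*b*(-(27 + sqrt(2787))^(1/3) + 7*6^(1/3)/(27 + sqrt(2787))^(1/3))/8)*cos(2^(1/3)*3^(1/6)*b*(21*2^(1/3)/(27 + sqrt(2787))^(1/3) + 3^(2/3)*(27 + sqrt(2787))^(1/3))/8) + C4*exp(-6^(1/3)*b*(-(27 + sqrt(2787))^(1/3) + 7*6^(1/3)/(27 + sqrt(2787))^(1/3))/4)


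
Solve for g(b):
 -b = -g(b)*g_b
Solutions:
 g(b) = -sqrt(C1 + b^2)
 g(b) = sqrt(C1 + b^2)


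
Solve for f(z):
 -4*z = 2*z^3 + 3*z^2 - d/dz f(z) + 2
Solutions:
 f(z) = C1 + z^4/2 + z^3 + 2*z^2 + 2*z


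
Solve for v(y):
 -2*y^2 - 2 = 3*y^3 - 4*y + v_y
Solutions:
 v(y) = C1 - 3*y^4/4 - 2*y^3/3 + 2*y^2 - 2*y


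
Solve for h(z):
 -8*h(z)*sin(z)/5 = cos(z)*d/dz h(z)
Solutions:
 h(z) = C1*cos(z)^(8/5)


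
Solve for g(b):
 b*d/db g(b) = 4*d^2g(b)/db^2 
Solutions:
 g(b) = C1 + C2*erfi(sqrt(2)*b/4)


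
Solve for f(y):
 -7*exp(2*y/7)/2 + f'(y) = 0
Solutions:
 f(y) = C1 + 49*exp(2*y/7)/4


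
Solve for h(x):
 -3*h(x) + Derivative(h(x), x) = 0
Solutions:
 h(x) = C1*exp(3*x)


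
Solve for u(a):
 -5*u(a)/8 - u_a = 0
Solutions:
 u(a) = C1*exp(-5*a/8)


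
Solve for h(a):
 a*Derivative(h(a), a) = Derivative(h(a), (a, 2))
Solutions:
 h(a) = C1 + C2*erfi(sqrt(2)*a/2)


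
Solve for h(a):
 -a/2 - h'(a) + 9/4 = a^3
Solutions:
 h(a) = C1 - a^4/4 - a^2/4 + 9*a/4


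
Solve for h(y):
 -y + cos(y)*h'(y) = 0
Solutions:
 h(y) = C1 + Integral(y/cos(y), y)


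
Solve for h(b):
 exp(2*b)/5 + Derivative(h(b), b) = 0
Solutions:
 h(b) = C1 - exp(2*b)/10


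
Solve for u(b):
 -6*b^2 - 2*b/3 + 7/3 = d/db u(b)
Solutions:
 u(b) = C1 - 2*b^3 - b^2/3 + 7*b/3


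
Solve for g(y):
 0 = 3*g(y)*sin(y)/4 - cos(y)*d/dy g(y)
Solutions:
 g(y) = C1/cos(y)^(3/4)


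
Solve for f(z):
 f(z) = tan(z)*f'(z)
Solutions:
 f(z) = C1*sin(z)


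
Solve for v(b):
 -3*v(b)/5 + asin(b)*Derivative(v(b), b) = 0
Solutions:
 v(b) = C1*exp(3*Integral(1/asin(b), b)/5)


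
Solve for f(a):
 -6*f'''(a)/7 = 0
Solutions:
 f(a) = C1 + C2*a + C3*a^2


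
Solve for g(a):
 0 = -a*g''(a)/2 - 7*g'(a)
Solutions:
 g(a) = C1 + C2/a^13


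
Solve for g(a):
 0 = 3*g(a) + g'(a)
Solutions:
 g(a) = C1*exp(-3*a)


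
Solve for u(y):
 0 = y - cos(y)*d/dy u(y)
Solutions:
 u(y) = C1 + Integral(y/cos(y), y)


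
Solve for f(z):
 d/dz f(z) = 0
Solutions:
 f(z) = C1


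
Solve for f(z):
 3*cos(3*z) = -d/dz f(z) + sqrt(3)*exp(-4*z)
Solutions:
 f(z) = C1 - sin(3*z) - sqrt(3)*exp(-4*z)/4


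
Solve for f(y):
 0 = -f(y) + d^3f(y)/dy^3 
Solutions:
 f(y) = C3*exp(y) + (C1*sin(sqrt(3)*y/2) + C2*cos(sqrt(3)*y/2))*exp(-y/2)


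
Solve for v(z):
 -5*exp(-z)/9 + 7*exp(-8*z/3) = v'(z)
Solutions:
 v(z) = C1 + 5*exp(-z)/9 - 21*exp(-8*z/3)/8


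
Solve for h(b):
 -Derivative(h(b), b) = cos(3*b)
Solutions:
 h(b) = C1 - sin(3*b)/3


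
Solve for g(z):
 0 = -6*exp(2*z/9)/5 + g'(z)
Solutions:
 g(z) = C1 + 27*exp(2*z/9)/5


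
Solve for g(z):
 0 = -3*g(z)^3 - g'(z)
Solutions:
 g(z) = -sqrt(2)*sqrt(-1/(C1 - 3*z))/2
 g(z) = sqrt(2)*sqrt(-1/(C1 - 3*z))/2


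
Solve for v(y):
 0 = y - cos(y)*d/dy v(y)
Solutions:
 v(y) = C1 + Integral(y/cos(y), y)


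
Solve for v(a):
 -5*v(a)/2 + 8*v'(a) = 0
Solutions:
 v(a) = C1*exp(5*a/16)


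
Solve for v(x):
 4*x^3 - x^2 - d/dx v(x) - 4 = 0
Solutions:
 v(x) = C1 + x^4 - x^3/3 - 4*x


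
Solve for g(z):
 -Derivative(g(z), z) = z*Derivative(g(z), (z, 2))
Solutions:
 g(z) = C1 + C2*log(z)


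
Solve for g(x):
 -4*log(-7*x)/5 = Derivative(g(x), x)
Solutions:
 g(x) = C1 - 4*x*log(-x)/5 + 4*x*(1 - log(7))/5


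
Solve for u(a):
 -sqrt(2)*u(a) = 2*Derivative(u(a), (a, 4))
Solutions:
 u(a) = (C1*sin(2^(3/8)*a/2) + C2*cos(2^(3/8)*a/2))*exp(-2^(3/8)*a/2) + (C3*sin(2^(3/8)*a/2) + C4*cos(2^(3/8)*a/2))*exp(2^(3/8)*a/2)


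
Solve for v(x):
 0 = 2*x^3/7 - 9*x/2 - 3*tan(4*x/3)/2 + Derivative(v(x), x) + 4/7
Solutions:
 v(x) = C1 - x^4/14 + 9*x^2/4 - 4*x/7 - 9*log(cos(4*x/3))/8


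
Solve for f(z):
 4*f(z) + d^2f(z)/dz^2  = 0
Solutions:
 f(z) = C1*sin(2*z) + C2*cos(2*z)


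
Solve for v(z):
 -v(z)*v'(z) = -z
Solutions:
 v(z) = -sqrt(C1 + z^2)
 v(z) = sqrt(C1 + z^2)


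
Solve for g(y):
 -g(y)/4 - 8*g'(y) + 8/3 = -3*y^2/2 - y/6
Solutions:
 g(y) = C1*exp(-y/32) + 6*y^2 - 1150*y/3 + 36832/3


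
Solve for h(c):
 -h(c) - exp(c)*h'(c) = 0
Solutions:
 h(c) = C1*exp(exp(-c))


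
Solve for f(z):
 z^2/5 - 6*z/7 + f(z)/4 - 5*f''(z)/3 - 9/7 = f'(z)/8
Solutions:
 f(z) = C1*exp(z*(-3 + sqrt(969))/80) + C2*exp(-z*(3 + sqrt(969))/80) - 4*z^2/5 + 92*z/35 - 442/105


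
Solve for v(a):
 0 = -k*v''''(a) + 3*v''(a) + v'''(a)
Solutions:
 v(a) = C1 + C2*a + C3*exp(a*(1 - sqrt(12*k + 1))/(2*k)) + C4*exp(a*(sqrt(12*k + 1) + 1)/(2*k))


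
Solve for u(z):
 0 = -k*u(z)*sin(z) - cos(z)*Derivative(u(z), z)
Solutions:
 u(z) = C1*exp(k*log(cos(z)))


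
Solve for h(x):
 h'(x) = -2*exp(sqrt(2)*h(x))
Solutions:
 h(x) = sqrt(2)*(2*log(1/(C1 + 2*x)) - log(2))/4


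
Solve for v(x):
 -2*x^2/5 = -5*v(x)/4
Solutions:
 v(x) = 8*x^2/25


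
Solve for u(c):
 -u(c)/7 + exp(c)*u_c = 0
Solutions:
 u(c) = C1*exp(-exp(-c)/7)


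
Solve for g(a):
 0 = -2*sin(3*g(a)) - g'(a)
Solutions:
 g(a) = -acos((-C1 - exp(12*a))/(C1 - exp(12*a)))/3 + 2*pi/3
 g(a) = acos((-C1 - exp(12*a))/(C1 - exp(12*a)))/3


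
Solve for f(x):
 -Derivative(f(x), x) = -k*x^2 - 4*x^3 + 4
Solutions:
 f(x) = C1 + k*x^3/3 + x^4 - 4*x


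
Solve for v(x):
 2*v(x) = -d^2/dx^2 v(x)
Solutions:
 v(x) = C1*sin(sqrt(2)*x) + C2*cos(sqrt(2)*x)


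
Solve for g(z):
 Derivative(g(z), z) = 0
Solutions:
 g(z) = C1


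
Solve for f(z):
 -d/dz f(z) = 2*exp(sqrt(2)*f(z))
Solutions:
 f(z) = sqrt(2)*(2*log(1/(C1 + 2*z)) - log(2))/4


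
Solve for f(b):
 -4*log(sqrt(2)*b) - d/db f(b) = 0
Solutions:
 f(b) = C1 - 4*b*log(b) - b*log(4) + 4*b


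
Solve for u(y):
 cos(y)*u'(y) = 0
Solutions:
 u(y) = C1


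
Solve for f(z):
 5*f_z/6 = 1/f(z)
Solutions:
 f(z) = -sqrt(C1 + 60*z)/5
 f(z) = sqrt(C1 + 60*z)/5


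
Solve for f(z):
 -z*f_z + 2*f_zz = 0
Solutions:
 f(z) = C1 + C2*erfi(z/2)


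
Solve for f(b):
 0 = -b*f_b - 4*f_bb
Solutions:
 f(b) = C1 + C2*erf(sqrt(2)*b/4)


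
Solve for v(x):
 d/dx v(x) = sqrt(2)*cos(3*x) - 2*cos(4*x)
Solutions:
 v(x) = C1 + sqrt(2)*sin(3*x)/3 - sin(4*x)/2


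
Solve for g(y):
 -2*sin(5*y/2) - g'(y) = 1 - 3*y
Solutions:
 g(y) = C1 + 3*y^2/2 - y + 4*cos(5*y/2)/5


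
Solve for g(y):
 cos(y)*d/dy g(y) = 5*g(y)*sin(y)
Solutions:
 g(y) = C1/cos(y)^5


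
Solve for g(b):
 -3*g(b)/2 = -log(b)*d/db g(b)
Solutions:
 g(b) = C1*exp(3*li(b)/2)


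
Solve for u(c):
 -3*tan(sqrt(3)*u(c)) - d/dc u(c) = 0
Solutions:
 u(c) = sqrt(3)*(pi - asin(C1*exp(-3*sqrt(3)*c)))/3
 u(c) = sqrt(3)*asin(C1*exp(-3*sqrt(3)*c))/3


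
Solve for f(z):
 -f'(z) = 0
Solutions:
 f(z) = C1


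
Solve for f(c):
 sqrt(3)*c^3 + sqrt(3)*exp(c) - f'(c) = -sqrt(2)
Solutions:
 f(c) = C1 + sqrt(3)*c^4/4 + sqrt(2)*c + sqrt(3)*exp(c)


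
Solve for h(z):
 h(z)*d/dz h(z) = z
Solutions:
 h(z) = -sqrt(C1 + z^2)
 h(z) = sqrt(C1 + z^2)


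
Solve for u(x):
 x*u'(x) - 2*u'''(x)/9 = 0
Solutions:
 u(x) = C1 + Integral(C2*airyai(6^(2/3)*x/2) + C3*airybi(6^(2/3)*x/2), x)


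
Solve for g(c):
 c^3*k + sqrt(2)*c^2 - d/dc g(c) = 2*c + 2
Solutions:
 g(c) = C1 + c^4*k/4 + sqrt(2)*c^3/3 - c^2 - 2*c


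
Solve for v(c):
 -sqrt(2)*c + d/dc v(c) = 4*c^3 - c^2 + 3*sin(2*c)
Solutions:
 v(c) = C1 + c^4 - c^3/3 + sqrt(2)*c^2/2 - 3*cos(2*c)/2


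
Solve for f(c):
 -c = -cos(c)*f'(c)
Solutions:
 f(c) = C1 + Integral(c/cos(c), c)


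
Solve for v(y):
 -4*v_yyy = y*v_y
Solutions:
 v(y) = C1 + Integral(C2*airyai(-2^(1/3)*y/2) + C3*airybi(-2^(1/3)*y/2), y)


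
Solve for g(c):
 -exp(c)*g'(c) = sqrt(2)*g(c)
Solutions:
 g(c) = C1*exp(sqrt(2)*exp(-c))


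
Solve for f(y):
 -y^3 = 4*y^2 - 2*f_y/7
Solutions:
 f(y) = C1 + 7*y^4/8 + 14*y^3/3


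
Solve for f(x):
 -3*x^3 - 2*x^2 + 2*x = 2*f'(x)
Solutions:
 f(x) = C1 - 3*x^4/8 - x^3/3 + x^2/2


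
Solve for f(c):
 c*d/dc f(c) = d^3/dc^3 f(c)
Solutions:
 f(c) = C1 + Integral(C2*airyai(c) + C3*airybi(c), c)


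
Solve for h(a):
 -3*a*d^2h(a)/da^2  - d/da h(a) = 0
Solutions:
 h(a) = C1 + C2*a^(2/3)


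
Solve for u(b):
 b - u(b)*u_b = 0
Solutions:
 u(b) = -sqrt(C1 + b^2)
 u(b) = sqrt(C1 + b^2)


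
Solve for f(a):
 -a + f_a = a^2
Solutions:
 f(a) = C1 + a^3/3 + a^2/2


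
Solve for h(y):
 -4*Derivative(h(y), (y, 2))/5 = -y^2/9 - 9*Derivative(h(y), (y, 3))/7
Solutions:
 h(y) = C1 + C2*y + C3*exp(28*y/45) + 5*y^4/432 + 25*y^3/336 + 1125*y^2/3136


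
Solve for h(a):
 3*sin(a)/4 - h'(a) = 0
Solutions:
 h(a) = C1 - 3*cos(a)/4


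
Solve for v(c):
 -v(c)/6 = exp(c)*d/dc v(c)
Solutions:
 v(c) = C1*exp(exp(-c)/6)


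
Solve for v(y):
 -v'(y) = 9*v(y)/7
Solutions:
 v(y) = C1*exp(-9*y/7)


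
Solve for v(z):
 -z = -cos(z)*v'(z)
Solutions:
 v(z) = C1 + Integral(z/cos(z), z)


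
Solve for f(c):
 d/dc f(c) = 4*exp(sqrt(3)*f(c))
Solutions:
 f(c) = sqrt(3)*(2*log(-1/(C1 + 4*c)) - log(3))/6


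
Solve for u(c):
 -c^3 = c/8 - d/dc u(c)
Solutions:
 u(c) = C1 + c^4/4 + c^2/16


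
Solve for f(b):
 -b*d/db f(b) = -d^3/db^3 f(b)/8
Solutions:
 f(b) = C1 + Integral(C2*airyai(2*b) + C3*airybi(2*b), b)


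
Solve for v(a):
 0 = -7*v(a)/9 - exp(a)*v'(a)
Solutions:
 v(a) = C1*exp(7*exp(-a)/9)


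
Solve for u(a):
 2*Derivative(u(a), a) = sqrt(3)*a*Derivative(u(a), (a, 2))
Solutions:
 u(a) = C1 + C2*a^(1 + 2*sqrt(3)/3)


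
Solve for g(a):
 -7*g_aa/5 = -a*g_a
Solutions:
 g(a) = C1 + C2*erfi(sqrt(70)*a/14)


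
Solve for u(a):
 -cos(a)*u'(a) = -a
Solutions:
 u(a) = C1 + Integral(a/cos(a), a)


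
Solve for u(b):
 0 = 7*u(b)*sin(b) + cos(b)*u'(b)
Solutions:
 u(b) = C1*cos(b)^7


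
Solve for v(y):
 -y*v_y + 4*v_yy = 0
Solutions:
 v(y) = C1 + C2*erfi(sqrt(2)*y/4)


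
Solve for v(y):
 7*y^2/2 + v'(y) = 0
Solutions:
 v(y) = C1 - 7*y^3/6


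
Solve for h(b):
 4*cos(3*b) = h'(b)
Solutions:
 h(b) = C1 + 4*sin(3*b)/3


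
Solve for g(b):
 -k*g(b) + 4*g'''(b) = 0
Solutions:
 g(b) = C1*exp(2^(1/3)*b*k^(1/3)/2) + C2*exp(2^(1/3)*b*k^(1/3)*(-1 + sqrt(3)*I)/4) + C3*exp(-2^(1/3)*b*k^(1/3)*(1 + sqrt(3)*I)/4)


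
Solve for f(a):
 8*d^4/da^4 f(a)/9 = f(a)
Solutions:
 f(a) = C1*exp(-2^(1/4)*sqrt(3)*a/2) + C2*exp(2^(1/4)*sqrt(3)*a/2) + C3*sin(2^(1/4)*sqrt(3)*a/2) + C4*cos(2^(1/4)*sqrt(3)*a/2)


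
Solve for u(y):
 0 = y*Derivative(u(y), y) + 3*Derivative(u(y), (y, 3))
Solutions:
 u(y) = C1 + Integral(C2*airyai(-3^(2/3)*y/3) + C3*airybi(-3^(2/3)*y/3), y)


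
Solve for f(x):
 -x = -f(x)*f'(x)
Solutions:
 f(x) = -sqrt(C1 + x^2)
 f(x) = sqrt(C1 + x^2)


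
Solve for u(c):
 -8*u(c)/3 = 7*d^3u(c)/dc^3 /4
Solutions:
 u(c) = C3*exp(-2*42^(2/3)*c/21) + (C1*sin(14^(2/3)*3^(1/6)*c/7) + C2*cos(14^(2/3)*3^(1/6)*c/7))*exp(42^(2/3)*c/21)


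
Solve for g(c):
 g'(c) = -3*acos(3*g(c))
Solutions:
 Integral(1/acos(3*_y), (_y, g(c))) = C1 - 3*c


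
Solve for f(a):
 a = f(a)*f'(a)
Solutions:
 f(a) = -sqrt(C1 + a^2)
 f(a) = sqrt(C1 + a^2)


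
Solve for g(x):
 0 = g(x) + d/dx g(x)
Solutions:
 g(x) = C1*exp(-x)


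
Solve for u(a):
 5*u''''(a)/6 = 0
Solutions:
 u(a) = C1 + C2*a + C3*a^2 + C4*a^3


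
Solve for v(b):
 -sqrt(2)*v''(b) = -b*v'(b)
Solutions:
 v(b) = C1 + C2*erfi(2^(1/4)*b/2)


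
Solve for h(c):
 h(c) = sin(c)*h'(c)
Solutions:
 h(c) = C1*sqrt(cos(c) - 1)/sqrt(cos(c) + 1)


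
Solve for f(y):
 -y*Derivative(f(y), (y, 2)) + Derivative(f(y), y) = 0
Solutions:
 f(y) = C1 + C2*y^2


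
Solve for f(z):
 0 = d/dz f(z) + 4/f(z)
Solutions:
 f(z) = -sqrt(C1 - 8*z)
 f(z) = sqrt(C1 - 8*z)


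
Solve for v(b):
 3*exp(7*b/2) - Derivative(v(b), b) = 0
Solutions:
 v(b) = C1 + 6*exp(7*b/2)/7


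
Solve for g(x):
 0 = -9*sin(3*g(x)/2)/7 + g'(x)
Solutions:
 -9*x/7 + log(cos(3*g(x)/2) - 1)/3 - log(cos(3*g(x)/2) + 1)/3 = C1


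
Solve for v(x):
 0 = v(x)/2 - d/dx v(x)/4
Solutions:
 v(x) = C1*exp(2*x)


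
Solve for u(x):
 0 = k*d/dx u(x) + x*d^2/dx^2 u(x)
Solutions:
 u(x) = C1 + x^(1 - re(k))*(C2*sin(log(x)*Abs(im(k))) + C3*cos(log(x)*im(k)))


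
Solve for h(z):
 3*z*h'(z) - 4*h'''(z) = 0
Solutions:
 h(z) = C1 + Integral(C2*airyai(6^(1/3)*z/2) + C3*airybi(6^(1/3)*z/2), z)


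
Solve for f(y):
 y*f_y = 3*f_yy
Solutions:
 f(y) = C1 + C2*erfi(sqrt(6)*y/6)


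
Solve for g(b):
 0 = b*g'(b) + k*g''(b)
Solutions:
 g(b) = C1 + C2*sqrt(k)*erf(sqrt(2)*b*sqrt(1/k)/2)


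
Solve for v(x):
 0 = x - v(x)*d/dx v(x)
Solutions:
 v(x) = -sqrt(C1 + x^2)
 v(x) = sqrt(C1 + x^2)


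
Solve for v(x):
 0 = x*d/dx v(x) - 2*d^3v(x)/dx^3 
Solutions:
 v(x) = C1 + Integral(C2*airyai(2^(2/3)*x/2) + C3*airybi(2^(2/3)*x/2), x)


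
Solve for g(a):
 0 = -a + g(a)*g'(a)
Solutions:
 g(a) = -sqrt(C1 + a^2)
 g(a) = sqrt(C1 + a^2)


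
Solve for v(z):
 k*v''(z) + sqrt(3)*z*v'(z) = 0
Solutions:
 v(z) = C1 + C2*sqrt(k)*erf(sqrt(2)*3^(1/4)*z*sqrt(1/k)/2)


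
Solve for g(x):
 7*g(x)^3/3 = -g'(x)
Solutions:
 g(x) = -sqrt(6)*sqrt(-1/(C1 - 7*x))/2
 g(x) = sqrt(6)*sqrt(-1/(C1 - 7*x))/2


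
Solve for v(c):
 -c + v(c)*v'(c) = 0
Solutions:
 v(c) = -sqrt(C1 + c^2)
 v(c) = sqrt(C1 + c^2)


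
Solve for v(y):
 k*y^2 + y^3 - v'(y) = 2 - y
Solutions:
 v(y) = C1 + k*y^3/3 + y^4/4 + y^2/2 - 2*y


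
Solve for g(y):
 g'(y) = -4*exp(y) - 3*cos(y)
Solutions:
 g(y) = C1 - 4*exp(y) - 3*sin(y)


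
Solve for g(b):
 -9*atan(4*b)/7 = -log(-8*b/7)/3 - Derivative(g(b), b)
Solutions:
 g(b) = C1 - b*log(-b)/3 + 9*b*atan(4*b)/7 - b*log(2) + b/3 + b*log(7)/3 - 9*log(16*b^2 + 1)/56


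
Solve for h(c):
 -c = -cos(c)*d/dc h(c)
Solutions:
 h(c) = C1 + Integral(c/cos(c), c)


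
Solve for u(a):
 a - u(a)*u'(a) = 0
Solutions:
 u(a) = -sqrt(C1 + a^2)
 u(a) = sqrt(C1 + a^2)


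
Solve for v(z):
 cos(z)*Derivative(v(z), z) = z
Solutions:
 v(z) = C1 + Integral(z/cos(z), z)


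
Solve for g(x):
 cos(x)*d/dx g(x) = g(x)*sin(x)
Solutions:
 g(x) = C1/cos(x)


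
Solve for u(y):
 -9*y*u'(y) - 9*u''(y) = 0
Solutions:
 u(y) = C1 + C2*erf(sqrt(2)*y/2)


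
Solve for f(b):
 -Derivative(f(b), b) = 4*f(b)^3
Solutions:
 f(b) = -sqrt(2)*sqrt(-1/(C1 - 4*b))/2
 f(b) = sqrt(2)*sqrt(-1/(C1 - 4*b))/2


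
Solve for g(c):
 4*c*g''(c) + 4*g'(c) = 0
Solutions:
 g(c) = C1 + C2*log(c)


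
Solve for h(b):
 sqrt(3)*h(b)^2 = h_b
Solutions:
 h(b) = -1/(C1 + sqrt(3)*b)


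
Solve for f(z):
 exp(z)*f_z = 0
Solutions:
 f(z) = C1


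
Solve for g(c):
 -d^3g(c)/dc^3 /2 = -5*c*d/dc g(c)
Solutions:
 g(c) = C1 + Integral(C2*airyai(10^(1/3)*c) + C3*airybi(10^(1/3)*c), c)


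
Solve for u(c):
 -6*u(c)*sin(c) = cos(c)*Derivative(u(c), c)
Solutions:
 u(c) = C1*cos(c)^6


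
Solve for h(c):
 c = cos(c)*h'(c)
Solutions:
 h(c) = C1 + Integral(c/cos(c), c)


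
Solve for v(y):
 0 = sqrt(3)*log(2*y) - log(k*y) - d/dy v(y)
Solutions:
 v(y) = C1 + y*(-log(k) - sqrt(3) + 1 + sqrt(3)*log(2)) + y*(-1 + sqrt(3))*log(y)


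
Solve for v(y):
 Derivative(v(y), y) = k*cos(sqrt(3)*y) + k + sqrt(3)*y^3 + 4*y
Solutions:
 v(y) = C1 + k*y + sqrt(3)*k*sin(sqrt(3)*y)/3 + sqrt(3)*y^4/4 + 2*y^2


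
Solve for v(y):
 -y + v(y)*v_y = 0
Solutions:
 v(y) = -sqrt(C1 + y^2)
 v(y) = sqrt(C1 + y^2)


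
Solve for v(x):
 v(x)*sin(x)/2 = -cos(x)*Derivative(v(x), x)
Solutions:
 v(x) = C1*sqrt(cos(x))


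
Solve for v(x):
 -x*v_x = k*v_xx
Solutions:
 v(x) = C1 + C2*sqrt(k)*erf(sqrt(2)*x*sqrt(1/k)/2)


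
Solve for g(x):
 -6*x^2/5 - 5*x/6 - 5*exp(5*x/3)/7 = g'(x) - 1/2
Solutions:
 g(x) = C1 - 2*x^3/5 - 5*x^2/12 + x/2 - 3*exp(5*x/3)/7


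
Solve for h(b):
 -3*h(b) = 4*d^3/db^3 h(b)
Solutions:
 h(b) = C3*exp(-6^(1/3)*b/2) + (C1*sin(2^(1/3)*3^(5/6)*b/4) + C2*cos(2^(1/3)*3^(5/6)*b/4))*exp(6^(1/3)*b/4)


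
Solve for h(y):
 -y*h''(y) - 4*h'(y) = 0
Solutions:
 h(y) = C1 + C2/y^3


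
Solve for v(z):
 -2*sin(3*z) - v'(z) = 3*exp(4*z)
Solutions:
 v(z) = C1 - 3*exp(4*z)/4 + 2*cos(3*z)/3


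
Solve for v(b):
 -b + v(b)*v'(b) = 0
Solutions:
 v(b) = -sqrt(C1 + b^2)
 v(b) = sqrt(C1 + b^2)


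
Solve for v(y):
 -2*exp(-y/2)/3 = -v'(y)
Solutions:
 v(y) = C1 - 4*exp(-y/2)/3


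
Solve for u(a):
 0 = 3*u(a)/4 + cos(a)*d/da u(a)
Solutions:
 u(a) = C1*(sin(a) - 1)^(3/8)/(sin(a) + 1)^(3/8)


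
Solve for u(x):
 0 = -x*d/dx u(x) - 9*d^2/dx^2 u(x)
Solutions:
 u(x) = C1 + C2*erf(sqrt(2)*x/6)


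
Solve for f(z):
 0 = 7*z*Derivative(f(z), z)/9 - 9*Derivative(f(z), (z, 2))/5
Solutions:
 f(z) = C1 + C2*erfi(sqrt(70)*z/18)


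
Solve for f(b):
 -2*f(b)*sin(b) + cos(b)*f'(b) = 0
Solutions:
 f(b) = C1/cos(b)^2


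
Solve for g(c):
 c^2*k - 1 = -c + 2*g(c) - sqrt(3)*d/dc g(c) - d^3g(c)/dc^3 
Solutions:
 g(c) = C1*exp(c*(-3*(1 + sqrt(sqrt(3)/9 + 1))^(1/3) + sqrt(3)/(1 + sqrt(sqrt(3)/9 + 1))^(1/3))/6)*sin(c*((1 + sqrt(sqrt(3)/9 + 1))^(-1/3) + sqrt(3)*(1 + sqrt(sqrt(3)/9 + 1))^(1/3))/2) + C2*exp(c*(-3*(1 + sqrt(sqrt(3)/9 + 1))^(1/3) + sqrt(3)/(1 + sqrt(sqrt(3)/9 + 1))^(1/3))/6)*cos(c*((1 + sqrt(sqrt(3)/9 + 1))^(-1/3) + sqrt(3)*(1 + sqrt(sqrt(3)/9 + 1))^(1/3))/2) + C3*exp(c*(-sqrt(3)/(3*(1 + sqrt(sqrt(3)/9 + 1))^(1/3)) + (1 + sqrt(sqrt(3)/9 + 1))^(1/3))) + c^2*k/2 + sqrt(3)*c*k/2 + c/2 + 3*k/4 - 1/2 + sqrt(3)/4


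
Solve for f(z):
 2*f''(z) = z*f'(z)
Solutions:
 f(z) = C1 + C2*erfi(z/2)


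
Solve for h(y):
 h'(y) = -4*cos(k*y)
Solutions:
 h(y) = C1 - 4*sin(k*y)/k


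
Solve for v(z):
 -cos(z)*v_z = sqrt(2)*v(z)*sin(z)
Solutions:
 v(z) = C1*cos(z)^(sqrt(2))


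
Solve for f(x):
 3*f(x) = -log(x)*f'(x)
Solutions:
 f(x) = C1*exp(-3*li(x))


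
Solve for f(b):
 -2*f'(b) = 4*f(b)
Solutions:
 f(b) = C1*exp(-2*b)


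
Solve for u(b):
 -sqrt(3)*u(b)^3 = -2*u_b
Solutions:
 u(b) = -sqrt(-1/(C1 + sqrt(3)*b))
 u(b) = sqrt(-1/(C1 + sqrt(3)*b))


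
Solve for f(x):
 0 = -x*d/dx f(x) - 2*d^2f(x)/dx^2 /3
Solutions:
 f(x) = C1 + C2*erf(sqrt(3)*x/2)


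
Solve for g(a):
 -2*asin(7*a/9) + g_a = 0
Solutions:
 g(a) = C1 + 2*a*asin(7*a/9) + 2*sqrt(81 - 49*a^2)/7


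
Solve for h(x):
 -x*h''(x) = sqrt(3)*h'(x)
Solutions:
 h(x) = C1 + C2*x^(1 - sqrt(3))


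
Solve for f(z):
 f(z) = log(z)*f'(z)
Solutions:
 f(z) = C1*exp(li(z))


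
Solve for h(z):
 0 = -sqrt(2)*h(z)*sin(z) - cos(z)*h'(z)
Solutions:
 h(z) = C1*cos(z)^(sqrt(2))


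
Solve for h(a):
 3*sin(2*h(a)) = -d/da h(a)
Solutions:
 h(a) = pi - acos((-C1 - exp(12*a))/(C1 - exp(12*a)))/2
 h(a) = acos((-C1 - exp(12*a))/(C1 - exp(12*a)))/2


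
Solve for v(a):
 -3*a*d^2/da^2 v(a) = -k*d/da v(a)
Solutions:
 v(a) = C1 + a^(re(k)/3 + 1)*(C2*sin(log(a)*Abs(im(k))/3) + C3*cos(log(a)*im(k)/3))


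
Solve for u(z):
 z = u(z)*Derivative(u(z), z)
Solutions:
 u(z) = -sqrt(C1 + z^2)
 u(z) = sqrt(C1 + z^2)


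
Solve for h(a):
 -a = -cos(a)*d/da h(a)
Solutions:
 h(a) = C1 + Integral(a/cos(a), a)


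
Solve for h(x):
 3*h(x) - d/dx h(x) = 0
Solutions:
 h(x) = C1*exp(3*x)


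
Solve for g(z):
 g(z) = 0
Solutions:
 g(z) = 0


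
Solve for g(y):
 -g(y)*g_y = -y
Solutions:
 g(y) = -sqrt(C1 + y^2)
 g(y) = sqrt(C1 + y^2)


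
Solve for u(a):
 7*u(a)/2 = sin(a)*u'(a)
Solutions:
 u(a) = C1*(cos(a) - 1)^(7/4)/(cos(a) + 1)^(7/4)


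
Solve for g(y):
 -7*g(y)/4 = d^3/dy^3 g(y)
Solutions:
 g(y) = C3*exp(-14^(1/3)*y/2) + (C1*sin(14^(1/3)*sqrt(3)*y/4) + C2*cos(14^(1/3)*sqrt(3)*y/4))*exp(14^(1/3)*y/4)


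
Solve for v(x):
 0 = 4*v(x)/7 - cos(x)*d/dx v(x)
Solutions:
 v(x) = C1*(sin(x) + 1)^(2/7)/(sin(x) - 1)^(2/7)


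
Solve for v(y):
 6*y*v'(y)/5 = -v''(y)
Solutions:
 v(y) = C1 + C2*erf(sqrt(15)*y/5)


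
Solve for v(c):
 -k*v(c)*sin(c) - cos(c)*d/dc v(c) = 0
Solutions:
 v(c) = C1*exp(k*log(cos(c)))


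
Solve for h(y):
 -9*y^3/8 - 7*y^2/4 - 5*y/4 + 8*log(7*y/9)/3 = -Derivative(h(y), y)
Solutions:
 h(y) = C1 + 9*y^4/32 + 7*y^3/12 + 5*y^2/8 - 8*y*log(y)/3 - 8*y*log(7)/3 + 8*y/3 + 16*y*log(3)/3


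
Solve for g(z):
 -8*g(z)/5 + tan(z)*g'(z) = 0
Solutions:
 g(z) = C1*sin(z)^(8/5)


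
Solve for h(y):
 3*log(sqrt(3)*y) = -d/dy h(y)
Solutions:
 h(y) = C1 - 3*y*log(y) - 3*y*log(3)/2 + 3*y


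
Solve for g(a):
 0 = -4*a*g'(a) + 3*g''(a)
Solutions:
 g(a) = C1 + C2*erfi(sqrt(6)*a/3)


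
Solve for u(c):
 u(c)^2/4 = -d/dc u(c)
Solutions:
 u(c) = 4/(C1 + c)


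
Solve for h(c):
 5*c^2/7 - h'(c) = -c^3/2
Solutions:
 h(c) = C1 + c^4/8 + 5*c^3/21


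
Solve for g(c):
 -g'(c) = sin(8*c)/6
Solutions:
 g(c) = C1 + cos(8*c)/48


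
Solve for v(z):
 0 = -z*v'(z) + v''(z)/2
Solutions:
 v(z) = C1 + C2*erfi(z)


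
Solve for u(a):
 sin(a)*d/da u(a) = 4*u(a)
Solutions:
 u(a) = C1*(cos(a)^2 - 2*cos(a) + 1)/(cos(a)^2 + 2*cos(a) + 1)


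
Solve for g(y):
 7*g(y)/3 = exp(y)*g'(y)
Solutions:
 g(y) = C1*exp(-7*exp(-y)/3)


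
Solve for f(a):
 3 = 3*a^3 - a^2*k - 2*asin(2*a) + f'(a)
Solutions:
 f(a) = C1 - 3*a^4/4 + a^3*k/3 + 2*a*asin(2*a) + 3*a + sqrt(1 - 4*a^2)


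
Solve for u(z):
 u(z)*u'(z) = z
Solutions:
 u(z) = -sqrt(C1 + z^2)
 u(z) = sqrt(C1 + z^2)


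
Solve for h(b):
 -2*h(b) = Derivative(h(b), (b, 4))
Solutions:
 h(b) = (C1*sin(2^(3/4)*b/2) + C2*cos(2^(3/4)*b/2))*exp(-2^(3/4)*b/2) + (C3*sin(2^(3/4)*b/2) + C4*cos(2^(3/4)*b/2))*exp(2^(3/4)*b/2)


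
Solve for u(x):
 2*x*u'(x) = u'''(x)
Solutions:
 u(x) = C1 + Integral(C2*airyai(2^(1/3)*x) + C3*airybi(2^(1/3)*x), x)


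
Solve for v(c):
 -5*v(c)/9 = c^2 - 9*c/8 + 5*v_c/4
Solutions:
 v(c) = C1*exp(-4*c/9) - 9*c^2/5 + 81*c/8 - 729/32


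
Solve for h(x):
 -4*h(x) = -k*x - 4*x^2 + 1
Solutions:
 h(x) = k*x/4 + x^2 - 1/4


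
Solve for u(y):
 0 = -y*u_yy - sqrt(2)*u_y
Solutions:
 u(y) = C1 + C2*y^(1 - sqrt(2))


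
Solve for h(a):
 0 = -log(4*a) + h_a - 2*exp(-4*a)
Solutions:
 h(a) = C1 + a*log(a) + a*(-1 + 2*log(2)) - exp(-4*a)/2


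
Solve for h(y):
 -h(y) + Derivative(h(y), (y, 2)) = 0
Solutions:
 h(y) = C1*exp(-y) + C2*exp(y)


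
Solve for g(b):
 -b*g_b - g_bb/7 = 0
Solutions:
 g(b) = C1 + C2*erf(sqrt(14)*b/2)


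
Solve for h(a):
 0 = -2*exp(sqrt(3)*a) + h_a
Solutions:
 h(a) = C1 + 2*sqrt(3)*exp(sqrt(3)*a)/3


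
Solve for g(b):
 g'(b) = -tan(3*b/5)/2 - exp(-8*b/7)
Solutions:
 g(b) = C1 - 5*log(tan(3*b/5)^2 + 1)/12 + 7*exp(-8*b/7)/8


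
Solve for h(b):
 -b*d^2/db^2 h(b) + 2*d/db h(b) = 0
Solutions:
 h(b) = C1 + C2*b^3


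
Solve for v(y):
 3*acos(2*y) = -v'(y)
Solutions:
 v(y) = C1 - 3*y*acos(2*y) + 3*sqrt(1 - 4*y^2)/2


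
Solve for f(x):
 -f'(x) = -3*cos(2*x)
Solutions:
 f(x) = C1 + 3*sin(2*x)/2


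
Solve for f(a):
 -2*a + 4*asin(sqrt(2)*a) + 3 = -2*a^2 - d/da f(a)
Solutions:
 f(a) = C1 - 2*a^3/3 + a^2 - 4*a*asin(sqrt(2)*a) - 3*a - 2*sqrt(2)*sqrt(1 - 2*a^2)


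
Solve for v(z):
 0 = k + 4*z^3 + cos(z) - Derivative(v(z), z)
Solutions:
 v(z) = C1 + k*z + z^4 + sin(z)


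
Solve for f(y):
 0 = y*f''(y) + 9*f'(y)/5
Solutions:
 f(y) = C1 + C2/y^(4/5)


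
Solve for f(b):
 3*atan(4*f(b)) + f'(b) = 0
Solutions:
 Integral(1/atan(4*_y), (_y, f(b))) = C1 - 3*b


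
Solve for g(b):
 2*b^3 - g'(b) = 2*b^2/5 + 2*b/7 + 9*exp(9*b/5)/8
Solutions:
 g(b) = C1 + b^4/2 - 2*b^3/15 - b^2/7 - 5*exp(9*b/5)/8


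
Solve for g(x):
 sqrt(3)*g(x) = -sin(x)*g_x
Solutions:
 g(x) = C1*(cos(x) + 1)^(sqrt(3)/2)/(cos(x) - 1)^(sqrt(3)/2)
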